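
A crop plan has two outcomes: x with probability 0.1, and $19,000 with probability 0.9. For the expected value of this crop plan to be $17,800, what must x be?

0.1·x + 0.9·19000 = 17800
0.1·x = 17800 − 17100 = 700
x = 700 / 0.1 = 7000

x = $7,000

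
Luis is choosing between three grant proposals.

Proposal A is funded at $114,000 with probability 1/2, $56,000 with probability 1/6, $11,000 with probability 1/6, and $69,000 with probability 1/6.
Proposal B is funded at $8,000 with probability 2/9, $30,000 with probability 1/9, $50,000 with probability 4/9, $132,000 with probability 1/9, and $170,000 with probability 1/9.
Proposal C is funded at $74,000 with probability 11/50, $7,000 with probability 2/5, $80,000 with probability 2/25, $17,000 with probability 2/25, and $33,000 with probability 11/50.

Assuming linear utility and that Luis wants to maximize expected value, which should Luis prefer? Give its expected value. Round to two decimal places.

Proposal A = 1/2 × 114000 + 1/6 × 56000 + 1/6 × 11000 + 1/6 × 69000 = 57000 + 9333.3333 + 1833.3333 + 11500 = 79666.6667
Proposal B = 2/9 × 8000 + 1/9 × 30000 + 4/9 × 50000 + 1/9 × 132000 + 1/9 × 170000 = 1777.7778 + 3333.3333 + 22222.2222 + 14666.6667 + 18888.8889 = 60888.8889
Proposal C = 11/50 × 74000 + 2/5 × 7000 + 2/25 × 80000 + 2/25 × 17000 + 11/50 × 33000 = 16280 + 2800 + 6400 + 1360 + 7260 = 34100

Proposal A ($79,666.67)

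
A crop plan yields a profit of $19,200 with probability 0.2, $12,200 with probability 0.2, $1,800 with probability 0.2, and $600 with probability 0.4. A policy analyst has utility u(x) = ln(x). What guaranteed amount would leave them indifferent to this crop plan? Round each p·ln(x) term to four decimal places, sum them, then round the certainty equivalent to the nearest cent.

E[u] = 0.2·ln(19200) + 0.2·ln(12200) + 0.2·ln(1800) + 0.4·ln(600) = 1.9725 + 1.8818 + 1.4991 + 2.5588 = 7.9122
CE = e^7.9122 ≈ 2730.39

$2,730.39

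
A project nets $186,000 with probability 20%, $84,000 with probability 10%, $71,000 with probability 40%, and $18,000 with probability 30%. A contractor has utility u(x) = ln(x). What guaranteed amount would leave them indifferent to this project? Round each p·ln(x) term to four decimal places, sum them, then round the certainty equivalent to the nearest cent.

E[u] = 0.2·ln(186000) + 0.1·ln(84000) + 0.4·ln(71000) + 0.3·ln(18000) = 2.4267 + 1.1339 + 4.4682 + 2.9394 = 10.9682
CE = e^10.9682 ≈ 58000.10

$58,000.10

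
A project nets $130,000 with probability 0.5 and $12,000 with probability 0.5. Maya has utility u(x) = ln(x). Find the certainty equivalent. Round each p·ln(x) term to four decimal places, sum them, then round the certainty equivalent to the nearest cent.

$39,493.84

E[u] = 0.5·ln(130000) + 0.5·ln(12000) = 5.8876 + 4.6963 = 10.5839
CE = e^10.5839 ≈ 39493.84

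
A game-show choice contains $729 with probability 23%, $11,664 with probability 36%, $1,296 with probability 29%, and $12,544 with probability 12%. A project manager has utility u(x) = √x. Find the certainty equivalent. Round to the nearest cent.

$4,756.86

E[u] = 0.23·√729 + 0.36·√11664 + 0.29·√1296 + 0.12·√12544 = 0.23·27 + 0.36·108 + 0.29·36 + 0.12·112 = 68.97
CE = (68.97)² = 4756.8609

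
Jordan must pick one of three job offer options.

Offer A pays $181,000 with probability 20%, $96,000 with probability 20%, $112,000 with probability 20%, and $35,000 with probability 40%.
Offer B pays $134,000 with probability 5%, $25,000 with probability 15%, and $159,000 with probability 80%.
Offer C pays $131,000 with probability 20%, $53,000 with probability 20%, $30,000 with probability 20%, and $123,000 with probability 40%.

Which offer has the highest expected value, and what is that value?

Offer B ($137,650)

Offer A = 0.2 × 181000 + 0.2 × 96000 + 0.2 × 112000 + 0.4 × 35000 = 36200 + 19200 + 22400 + 14000 = 91800
Offer B = 0.05 × 134000 + 0.15 × 25000 + 0.8 × 159000 = 6700 + 3750 + 127200 = 137650
Offer C = 0.2 × 131000 + 0.2 × 53000 + 0.2 × 30000 + 0.4 × 123000 = 26200 + 10600 + 6000 + 49200 = 92000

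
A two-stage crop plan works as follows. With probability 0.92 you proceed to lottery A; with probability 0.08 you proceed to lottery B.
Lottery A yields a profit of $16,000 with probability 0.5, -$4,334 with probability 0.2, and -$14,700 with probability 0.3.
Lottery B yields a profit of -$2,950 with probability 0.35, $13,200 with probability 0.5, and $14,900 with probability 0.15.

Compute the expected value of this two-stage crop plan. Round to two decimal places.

$3,129.54

EV(A) = 0.5 × 16000 + 0.2 × (-4334) + 0.3 × (-14700) = 8000 − 866.8 − 4410 = 2723.2
EV(B) = 0.35 × (-2950) + 0.5 × 13200 + 0.15 × 14900 = -1032.5 + 6600 + 2235 = 7802.5
Overall = 0.92 × 2723.2 + 0.08 × 7802.5 = 2505.344 + 624.2 = 3129.544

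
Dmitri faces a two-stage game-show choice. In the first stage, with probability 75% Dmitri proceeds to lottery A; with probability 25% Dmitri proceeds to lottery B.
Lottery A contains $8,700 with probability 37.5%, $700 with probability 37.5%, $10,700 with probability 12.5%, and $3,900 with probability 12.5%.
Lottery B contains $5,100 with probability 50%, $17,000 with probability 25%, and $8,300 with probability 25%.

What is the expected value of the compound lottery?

EV(A) = 0.375 × 8700 + 0.375 × 700 + 0.125 × 10700 + 0.125 × 3900 = 3262.5 + 262.5 + 1337.5 + 487.5 = 5350
EV(B) = 0.5 × 5100 + 0.25 × 17000 + 0.25 × 8300 = 2550 + 4250 + 2075 = 8875
Overall = 0.75 × 5350 + 0.25 × 8875 = 4012.5 + 2218.75 = 6231.25

$6,231.25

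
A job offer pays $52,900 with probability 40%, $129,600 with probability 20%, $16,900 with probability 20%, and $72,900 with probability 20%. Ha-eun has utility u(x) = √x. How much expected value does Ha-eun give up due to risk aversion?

E[u] = 0.4·√52900 + 0.2·√129600 + 0.2·√16900 + 0.2·√72900 = 0.4·230 + 0.2·360 + 0.2·130 + 0.2·270 = 244
CE = (244)² = 59536
Risk premium = EV − CE = 65040 − 59536 = 5504

$5,504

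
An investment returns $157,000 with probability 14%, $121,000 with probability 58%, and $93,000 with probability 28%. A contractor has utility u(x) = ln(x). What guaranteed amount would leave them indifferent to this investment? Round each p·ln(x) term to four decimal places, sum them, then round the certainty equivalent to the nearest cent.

$116,587.81

E[u] = 0.14·ln(157000) + 0.58·ln(121000) + 0.28·ln(93000) = 1.6750 + 6.7881 + 3.2033 = 11.6664
CE = e^11.6664 ≈ 116587.81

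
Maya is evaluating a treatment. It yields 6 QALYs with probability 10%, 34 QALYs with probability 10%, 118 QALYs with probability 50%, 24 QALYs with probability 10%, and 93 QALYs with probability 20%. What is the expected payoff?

EV = 0.1 × 6 + 0.1 × 34 + 0.5 × 118 + 0.1 × 24 + 0.2 × 93 = 0.6 + 3.4 + 59 + 2.4 + 18.6 = 84

84 QALYs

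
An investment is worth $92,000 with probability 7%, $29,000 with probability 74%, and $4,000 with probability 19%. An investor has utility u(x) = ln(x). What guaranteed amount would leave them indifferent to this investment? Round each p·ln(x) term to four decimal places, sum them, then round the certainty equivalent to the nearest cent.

E[u] = 0.07·ln(92000) + 0.74·ln(29000) + 0.19·ln(4000) = 0.8001 + 7.6035 + 1.5759 = 9.9795
CE = e^9.9795 ≈ 21579.52

$21,579.52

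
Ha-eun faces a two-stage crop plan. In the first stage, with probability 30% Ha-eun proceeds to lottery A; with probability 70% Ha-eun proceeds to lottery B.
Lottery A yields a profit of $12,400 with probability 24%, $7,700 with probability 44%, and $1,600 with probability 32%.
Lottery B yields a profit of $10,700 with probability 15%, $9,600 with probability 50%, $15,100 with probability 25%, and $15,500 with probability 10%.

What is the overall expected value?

$10,273.80

EV(A) = 0.24 × 12400 + 0.44 × 7700 + 0.32 × 1600 = 2976 + 3388 + 512 = 6876
EV(B) = 0.15 × 10700 + 0.5 × 9600 + 0.25 × 15100 + 0.1 × 15500 = 1605 + 4800 + 3775 + 1550 = 11730
Overall = 0.3 × 6876 + 0.7 × 11730 = 2062.8 + 8211 = 10273.8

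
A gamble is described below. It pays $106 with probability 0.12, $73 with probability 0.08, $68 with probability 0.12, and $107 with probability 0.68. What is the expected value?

EV = 0.12 × 106 + 0.08 × 73 + 0.12 × 68 + 0.68 × 107 = 12.72 + 5.84 + 8.16 + 72.76 = 99.48

$99.48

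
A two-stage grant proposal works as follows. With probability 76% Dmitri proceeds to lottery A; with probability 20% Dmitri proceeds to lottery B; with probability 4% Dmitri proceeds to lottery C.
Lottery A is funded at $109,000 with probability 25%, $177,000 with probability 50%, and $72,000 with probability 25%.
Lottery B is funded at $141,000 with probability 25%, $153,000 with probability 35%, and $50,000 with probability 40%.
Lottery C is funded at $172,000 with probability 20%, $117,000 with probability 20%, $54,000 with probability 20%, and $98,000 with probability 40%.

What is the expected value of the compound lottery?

$127,722

EV(A) = 0.25 × 109000 + 0.5 × 177000 + 0.25 × 72000 = 27250 + 88500 + 18000 = 133750
EV(B) = 0.25 × 141000 + 0.35 × 153000 + 0.4 × 50000 = 35250 + 53550 + 20000 = 108800
EV(C) = 0.2 × 172000 + 0.2 × 117000 + 0.2 × 54000 + 0.4 × 98000 = 34400 + 23400 + 10800 + 39200 = 107800
Overall = 0.76 × 133750 + 0.2 × 108800 + 0.04 × 107800 = 101650 + 21760 + 4312 = 127722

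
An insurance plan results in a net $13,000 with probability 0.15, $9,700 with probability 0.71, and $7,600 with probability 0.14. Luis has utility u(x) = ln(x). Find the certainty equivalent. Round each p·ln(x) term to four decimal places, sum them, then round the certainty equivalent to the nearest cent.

$9,794.73

E[u] = 0.15·ln(13000) + 0.71·ln(9700) + 0.14·ln(7600) = 1.4209 + 6.5177 + 1.2510 = 9.1896
CE = e^9.1896 ≈ 9794.73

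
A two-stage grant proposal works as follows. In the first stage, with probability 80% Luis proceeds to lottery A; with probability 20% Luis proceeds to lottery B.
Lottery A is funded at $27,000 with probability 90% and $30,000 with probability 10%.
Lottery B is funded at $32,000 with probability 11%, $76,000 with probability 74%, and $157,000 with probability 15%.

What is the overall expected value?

EV(A) = 0.9 × 27000 + 0.1 × 30000 = 24300 + 3000 = 27300
EV(B) = 0.11 × 32000 + 0.74 × 76000 + 0.15 × 157000 = 3520 + 56240 + 23550 = 83310
Overall = 0.8 × 27300 + 0.2 × 83310 = 21840 + 16662 = 38502

$38,502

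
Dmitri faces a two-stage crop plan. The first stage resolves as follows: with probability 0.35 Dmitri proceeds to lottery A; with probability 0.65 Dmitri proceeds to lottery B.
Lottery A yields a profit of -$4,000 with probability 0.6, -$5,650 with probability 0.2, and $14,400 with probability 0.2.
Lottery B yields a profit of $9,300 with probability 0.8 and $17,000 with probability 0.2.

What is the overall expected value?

EV(A) = 0.6 × (-4000) + 0.2 × (-5650) + 0.2 × 14400 = -2400 − 1130 + 2880 = -650
EV(B) = 0.8 × 9300 + 0.2 × 17000 = 7440 + 3400 = 10840
Overall = 0.35 × (-650) + 0.65 × 10840 = -227.5 + 7046 = 6818.5

$6,818.50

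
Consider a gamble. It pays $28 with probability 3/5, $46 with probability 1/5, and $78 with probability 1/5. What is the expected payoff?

EV = 3/5 × 28 + 1/5 × 46 + 1/5 × 78 = 16.8 + 9.2 + 15.6 = 41.6

$41.60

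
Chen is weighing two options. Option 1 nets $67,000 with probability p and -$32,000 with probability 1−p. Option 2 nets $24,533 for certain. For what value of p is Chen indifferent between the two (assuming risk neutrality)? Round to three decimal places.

p = 0.571

p·67000 + (1−p)·(-32000) = 24533
99000p − 32000 = 24533
p = (24533 + 32000) / 99000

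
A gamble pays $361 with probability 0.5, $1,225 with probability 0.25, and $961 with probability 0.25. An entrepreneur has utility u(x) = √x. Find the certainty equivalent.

E[u] = 0.5·√361 + 0.25·√1225 + 0.25·√961 = 0.5·19 + 0.25·35 + 0.25·31 = 26
CE = (26)² = 676

$676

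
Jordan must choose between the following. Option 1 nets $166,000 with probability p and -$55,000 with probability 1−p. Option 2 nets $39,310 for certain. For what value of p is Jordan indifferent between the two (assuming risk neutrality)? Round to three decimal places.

p·166000 + (1−p)·(-55000) = 39310
221000p − 55000 = 39310
p = (39310 + 55000) / 221000

p = 0.427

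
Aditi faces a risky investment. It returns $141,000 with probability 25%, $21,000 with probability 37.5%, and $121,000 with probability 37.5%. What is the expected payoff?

$88,500

EV = 0.25 × 141000 + 0.375 × 21000 + 0.375 × 121000 = 35250 + 7875 + 45375 = 88500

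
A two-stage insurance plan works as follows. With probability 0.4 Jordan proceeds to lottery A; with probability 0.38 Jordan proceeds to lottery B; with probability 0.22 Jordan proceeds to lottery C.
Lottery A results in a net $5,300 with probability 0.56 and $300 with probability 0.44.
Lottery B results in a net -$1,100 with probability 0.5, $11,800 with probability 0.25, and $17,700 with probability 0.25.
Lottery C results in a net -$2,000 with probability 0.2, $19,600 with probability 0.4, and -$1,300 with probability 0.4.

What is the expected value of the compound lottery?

EV(A) = 0.56 × 5300 + 0.44 × 300 = 2968 + 132 = 3100
EV(B) = 0.5 × (-1100) + 0.25 × 11800 + 0.25 × 17700 = -550 + 2950 + 4425 = 6825
EV(C) = 0.2 × (-2000) + 0.4 × 19600 + 0.4 × (-1300) = -400 + 7840 − 520 = 6920
Overall = 0.4 × 3100 + 0.38 × 6825 + 0.22 × 6920 = 1240 + 2593.5 + 1522.4 = 5355.9

$5,355.90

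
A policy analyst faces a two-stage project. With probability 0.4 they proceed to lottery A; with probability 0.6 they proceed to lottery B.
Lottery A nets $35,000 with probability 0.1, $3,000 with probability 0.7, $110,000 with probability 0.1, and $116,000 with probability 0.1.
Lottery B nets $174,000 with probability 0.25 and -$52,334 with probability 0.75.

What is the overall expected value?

$13,829.70

EV(A) = 0.1 × 35000 + 0.7 × 3000 + 0.1 × 110000 + 0.1 × 116000 = 3500 + 2100 + 11000 + 11600 = 28200
EV(B) = 0.25 × 174000 + 0.75 × (-52334) = 43500 − 39250.5 = 4249.5
Overall = 0.4 × 28200 + 0.6 × 4249.5 = 11280 + 2549.7 = 13829.7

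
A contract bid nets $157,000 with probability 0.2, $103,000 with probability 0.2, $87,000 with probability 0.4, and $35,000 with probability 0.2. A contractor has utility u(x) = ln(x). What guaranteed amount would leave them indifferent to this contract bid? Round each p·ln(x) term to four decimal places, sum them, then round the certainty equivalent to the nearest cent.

E[u] = 0.2·ln(157000) + 0.2·ln(103000) + 0.4·ln(87000) + 0.2·ln(35000) = 2.3928 + 2.3085 + 4.5495 + 2.0926 = 11.3434
CE = e^11.3434 ≈ 84406.53

$84,406.53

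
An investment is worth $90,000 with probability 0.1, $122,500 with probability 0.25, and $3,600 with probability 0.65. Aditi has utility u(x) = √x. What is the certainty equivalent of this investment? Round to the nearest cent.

$24,492.25

E[u] = 0.1·√90000 + 0.25·√122500 + 0.65·√3600 = 0.1·300 + 0.25·350 + 0.65·60 = 156.5
CE = (156.5)² = 24492.25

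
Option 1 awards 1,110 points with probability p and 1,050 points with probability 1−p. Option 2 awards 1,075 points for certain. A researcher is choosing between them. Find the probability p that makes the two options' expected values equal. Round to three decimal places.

p = 0.417

p·1110 + (1−p)·1050 = 1075
60p + 1050 = 1075
p = (1075 − 1050) / 60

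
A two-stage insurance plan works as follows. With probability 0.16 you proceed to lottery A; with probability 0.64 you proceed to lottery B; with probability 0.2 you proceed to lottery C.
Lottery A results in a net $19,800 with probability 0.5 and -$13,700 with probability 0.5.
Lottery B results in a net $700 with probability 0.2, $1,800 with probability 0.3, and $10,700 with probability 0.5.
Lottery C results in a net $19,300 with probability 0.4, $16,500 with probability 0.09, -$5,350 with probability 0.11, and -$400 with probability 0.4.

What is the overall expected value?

$6,038.50

EV(A) = 0.5 × 19800 + 0.5 × (-13700) = 9900 − 6850 = 3050
EV(B) = 0.2 × 700 + 0.3 × 1800 + 0.5 × 10700 = 140 + 540 + 5350 = 6030
EV(C) = 0.4 × 19300 + 0.09 × 16500 + 0.11 × (-5350) + 0.4 × (-400) = 7720 + 1485 − 588.5 − 160 = 8456.5
Overall = 0.16 × 3050 + 0.64 × 6030 + 0.2 × 8456.5 = 488 + 3859.2 + 1691.3 = 6038.5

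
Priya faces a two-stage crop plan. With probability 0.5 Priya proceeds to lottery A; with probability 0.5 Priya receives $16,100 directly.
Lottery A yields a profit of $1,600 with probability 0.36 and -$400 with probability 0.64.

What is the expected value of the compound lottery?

$8,210

EV(A) = 0.36 × 1600 + 0.64 × (-400) = 576 − 256 = 320
Branch B: 16100 (certain)
Overall = 0.5 × 320 + 0.5 × 16100 = 160 + 8050 = 8210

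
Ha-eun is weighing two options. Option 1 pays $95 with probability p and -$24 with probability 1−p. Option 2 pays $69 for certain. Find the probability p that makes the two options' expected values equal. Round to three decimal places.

p·95 + (1−p)·(-24) = 69
119p − 24 = 69
p = (69 + 24) / 119

p = 0.782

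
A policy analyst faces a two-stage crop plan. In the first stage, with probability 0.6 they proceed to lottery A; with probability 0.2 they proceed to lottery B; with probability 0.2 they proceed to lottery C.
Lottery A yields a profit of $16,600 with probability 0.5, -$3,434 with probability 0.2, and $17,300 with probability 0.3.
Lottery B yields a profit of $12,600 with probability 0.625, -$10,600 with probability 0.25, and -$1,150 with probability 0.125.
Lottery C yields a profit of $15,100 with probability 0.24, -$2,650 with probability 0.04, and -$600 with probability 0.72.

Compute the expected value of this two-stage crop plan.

$9,315.37

EV(A) = 0.5 × 16600 + 0.2 × (-3434) + 0.3 × 17300 = 8300 − 686.8 + 5190 = 12803.2
EV(B) = 0.625 × 12600 + 0.25 × (-10600) + 0.125 × (-1150) = 7875 − 2650 − 143.75 = 5081.25
EV(C) = 0.24 × 15100 + 0.04 × (-2650) + 0.72 × (-600) = 3624 − 106 − 432 = 3086
Overall = 0.6 × 12803.2 + 0.2 × 5081.25 + 0.2 × 3086 = 7681.92 + 1016.25 + 617.2 = 9315.37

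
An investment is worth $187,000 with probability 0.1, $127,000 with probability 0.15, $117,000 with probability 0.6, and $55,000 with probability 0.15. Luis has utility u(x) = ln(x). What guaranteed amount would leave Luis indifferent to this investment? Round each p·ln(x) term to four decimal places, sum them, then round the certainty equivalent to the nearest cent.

$110,857.40

E[u] = 0.1·ln(187000) + 0.15·ln(127000) + 0.6·ln(117000) + 0.15·ln(55000) = 1.2139 + 1.7628 + 7.0020 + 1.6373 = 11.6160
CE = e^11.6160 ≈ 110857.40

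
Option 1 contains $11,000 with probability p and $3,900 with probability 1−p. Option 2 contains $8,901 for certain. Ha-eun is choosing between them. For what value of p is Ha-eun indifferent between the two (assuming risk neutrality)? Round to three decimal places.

p = 0.704

p·11000 + (1−p)·3900 = 8901
7100p + 3900 = 8901
p = (8901 − 3900) / 7100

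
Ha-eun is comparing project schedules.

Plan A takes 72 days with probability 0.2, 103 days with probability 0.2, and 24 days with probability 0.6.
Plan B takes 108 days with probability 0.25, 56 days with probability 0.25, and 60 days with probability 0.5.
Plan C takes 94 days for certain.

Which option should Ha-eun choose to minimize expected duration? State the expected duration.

Plan A = 0.2 × 72 + 0.2 × 103 + 0.6 × 24 = 14.4 + 20.6 + 14.4 = 49.4
Plan B = 0.25 × 108 + 0.25 × 56 + 0.5 × 60 = 27 + 14 + 30 = 71
Plan C: 94 (certain)

Plan A (49.4 days)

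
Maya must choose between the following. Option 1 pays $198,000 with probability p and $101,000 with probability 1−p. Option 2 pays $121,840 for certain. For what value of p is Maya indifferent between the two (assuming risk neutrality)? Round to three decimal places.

p = 0.215

p·198000 + (1−p)·101000 = 121840
97000p + 101000 = 121840
p = (121840 − 101000) / 97000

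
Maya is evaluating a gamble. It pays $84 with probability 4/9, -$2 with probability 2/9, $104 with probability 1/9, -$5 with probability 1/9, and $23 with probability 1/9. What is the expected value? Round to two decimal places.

EV = 4/9 × 84 + 2/9 × (-2) + 1/9 × 104 + 1/9 × (-5) + 1/9 × 23 = 37.3333 − 0.4444 + 11.5556 − 0.5556 + 2.5556 = 50.4444

$50.44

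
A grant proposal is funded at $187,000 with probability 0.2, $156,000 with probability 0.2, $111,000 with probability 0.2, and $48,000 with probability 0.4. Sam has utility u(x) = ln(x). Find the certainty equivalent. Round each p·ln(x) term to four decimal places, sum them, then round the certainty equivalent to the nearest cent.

E[u] = 0.2·ln(187000) + 0.2·ln(156000) + 0.2·ln(111000) + 0.4·ln(48000) = 2.4278 + 2.3915 + 2.3235 + 4.3116 = 11.4544
CE = e^11.4544 ≈ 94315.42

$94,315.42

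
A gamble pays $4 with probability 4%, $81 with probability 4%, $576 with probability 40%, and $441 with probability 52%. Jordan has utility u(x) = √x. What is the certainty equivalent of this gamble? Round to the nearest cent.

E[u] = 0.04·√4 + 0.04·√81 + 0.4·√576 + 0.52·√441 = 0.04·2 + 0.04·9 + 0.4·24 + 0.52·21 = 20.96
CE = (20.96)² = 439.3216

$439.32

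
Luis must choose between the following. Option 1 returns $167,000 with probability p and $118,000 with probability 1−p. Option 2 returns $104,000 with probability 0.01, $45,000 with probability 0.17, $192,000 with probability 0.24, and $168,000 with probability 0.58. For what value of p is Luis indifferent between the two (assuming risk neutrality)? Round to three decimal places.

EV(Option 2) = 0.01 × 104000 + 0.17 × 45000 + 0.24 × 192000 + 0.58 × 168000 = 1040 + 7650 + 46080 + 97440 = 152210
p·167000 + (1−p)·118000 = 152210
49000p + 118000 = 152210
p = (152210 − 118000) / 49000

p = 0.698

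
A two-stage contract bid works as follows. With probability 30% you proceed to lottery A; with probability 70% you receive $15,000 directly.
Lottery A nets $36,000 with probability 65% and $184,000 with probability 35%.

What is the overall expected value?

EV(A) = 0.65 × 36000 + 0.35 × 184000 = 23400 + 64400 = 87800
Branch B: 15000 (certain)
Overall = 0.3 × 87800 + 0.7 × 15000 = 26340 + 10500 = 36840

$36,840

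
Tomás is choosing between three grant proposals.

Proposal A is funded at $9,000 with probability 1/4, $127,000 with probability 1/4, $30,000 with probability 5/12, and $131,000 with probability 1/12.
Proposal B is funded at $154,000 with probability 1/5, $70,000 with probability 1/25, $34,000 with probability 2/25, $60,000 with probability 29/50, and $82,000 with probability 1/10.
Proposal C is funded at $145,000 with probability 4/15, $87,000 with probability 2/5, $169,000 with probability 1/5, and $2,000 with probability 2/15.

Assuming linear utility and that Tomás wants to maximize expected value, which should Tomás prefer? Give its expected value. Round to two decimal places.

Proposal C ($107,533.33)

Proposal A = 1/4 × 9000 + 1/4 × 127000 + 5/12 × 30000 + 1/12 × 131000 = 2250 + 31750 + 12500 + 10916.6667 = 57416.6667
Proposal B = 1/5 × 154000 + 1/25 × 70000 + 2/25 × 34000 + 29/50 × 60000 + 1/10 × 82000 = 30800 + 2800 + 2720 + 34800 + 8200 = 79320
Proposal C = 4/15 × 145000 + 2/5 × 87000 + 1/5 × 169000 + 2/15 × 2000 = 38666.6667 + 34800 + 33800 + 266.6667 = 107533.3333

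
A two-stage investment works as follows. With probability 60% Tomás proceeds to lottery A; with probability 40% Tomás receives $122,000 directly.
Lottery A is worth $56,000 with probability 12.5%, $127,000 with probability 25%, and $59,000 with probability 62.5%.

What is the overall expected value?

EV(A) = 0.125 × 56000 + 0.25 × 127000 + 0.625 × 59000 = 7000 + 31750 + 36875 = 75625
Branch B: 122000 (certain)
Overall = 0.6 × 75625 + 0.4 × 122000 = 45375 + 48800 = 94175

$94,175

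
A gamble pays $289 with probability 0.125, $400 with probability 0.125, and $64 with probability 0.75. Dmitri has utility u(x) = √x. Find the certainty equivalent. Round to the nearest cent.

E[u] = 0.125·√289 + 0.125·√400 + 0.75·√64 = 0.125·17 + 0.125·20 + 0.75·8 = 10.625
CE = (10.625)² = 112.890625

$112.89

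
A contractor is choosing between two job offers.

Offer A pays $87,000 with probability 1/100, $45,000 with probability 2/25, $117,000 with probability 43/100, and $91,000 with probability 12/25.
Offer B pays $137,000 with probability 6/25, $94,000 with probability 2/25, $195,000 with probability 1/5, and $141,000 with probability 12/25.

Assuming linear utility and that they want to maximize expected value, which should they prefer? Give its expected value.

Offer A = 1/100 × 87000 + 2/25 × 45000 + 43/100 × 117000 + 12/25 × 91000 = 870 + 3600 + 50310 + 43680 = 98460
Offer B = 6/25 × 137000 + 2/25 × 94000 + 1/5 × 195000 + 12/25 × 141000 = 32880 + 7520 + 39000 + 67680 = 147080

Offer B ($147,080)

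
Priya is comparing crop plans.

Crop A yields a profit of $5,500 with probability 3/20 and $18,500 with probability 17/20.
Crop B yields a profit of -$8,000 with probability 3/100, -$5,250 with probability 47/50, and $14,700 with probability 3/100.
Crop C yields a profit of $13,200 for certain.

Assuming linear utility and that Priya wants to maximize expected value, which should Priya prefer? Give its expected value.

Crop A ($16,550)

Crop A = 3/20 × 5500 + 17/20 × 18500 = 825 + 15725 = 16550
Crop B = 3/100 × (-8000) + 47/50 × (-5250) + 3/100 × 14700 = -240 − 4935 + 441 = -4734
Crop C: 13200 (certain)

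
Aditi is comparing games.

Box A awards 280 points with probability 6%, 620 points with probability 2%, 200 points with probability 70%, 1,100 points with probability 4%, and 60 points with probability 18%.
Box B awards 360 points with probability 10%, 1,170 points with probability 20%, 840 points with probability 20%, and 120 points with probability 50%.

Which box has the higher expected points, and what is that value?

Box A = 0.06 × 280 + 0.02 × 620 + 0.7 × 200 + 0.04 × 1100 + 0.18 × 60 = 16.8 + 12.4 + 140 + 44 + 10.8 = 224
Box B = 0.1 × 360 + 0.2 × 1170 + 0.2 × 840 + 0.5 × 120 = 36 + 234 + 168 + 60 = 498

Box B (498 points)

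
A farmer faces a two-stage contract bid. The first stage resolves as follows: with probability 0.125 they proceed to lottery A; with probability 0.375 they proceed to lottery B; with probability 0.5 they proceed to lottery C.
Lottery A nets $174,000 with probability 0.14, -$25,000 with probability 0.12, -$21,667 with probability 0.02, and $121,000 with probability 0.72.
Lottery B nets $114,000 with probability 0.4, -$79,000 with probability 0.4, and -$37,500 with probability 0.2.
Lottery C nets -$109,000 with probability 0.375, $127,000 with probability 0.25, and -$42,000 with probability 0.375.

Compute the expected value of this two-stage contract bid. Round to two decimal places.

EV(A) = 0.14 × 174000 + 0.12 × (-25000) + 0.02 × (-21667) + 0.72 × 121000 = 24360 − 3000 − 433.34 + 87120 = 108046.66
EV(B) = 0.4 × 114000 + 0.4 × (-79000) + 0.2 × (-37500) = 45600 − 31600 − 7500 = 6500
EV(C) = 0.375 × (-109000) + 0.25 × 127000 + 0.375 × (-42000) = -40875 + 31750 − 15750 = -24875
Overall = 0.125 × 108046.66 + 0.375 × 6500 + 0.5 × (-24875) = 13505.8325 + 2437.5 − 12437.5 = 3505.8325

$3,505.83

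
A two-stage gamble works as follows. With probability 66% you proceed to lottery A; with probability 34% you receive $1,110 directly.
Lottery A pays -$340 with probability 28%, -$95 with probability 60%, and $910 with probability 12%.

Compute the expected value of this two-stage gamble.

EV(A) = 0.28 × (-340) + 0.6 × (-95) + 0.12 × 910 = -95.2 − 57 + 109.2 = -43
Branch B: 1110 (certain)
Overall = 0.66 × (-43) + 0.34 × 1110 = -28.38 + 377.4 = 349.02

$349.02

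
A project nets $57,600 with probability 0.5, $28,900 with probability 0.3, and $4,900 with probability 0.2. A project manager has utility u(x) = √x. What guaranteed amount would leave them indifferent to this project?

$34,225

E[u] = 0.5·√57600 + 0.3·√28900 + 0.2·√4900 = 0.5·240 + 0.3·170 + 0.2·70 = 185
CE = (185)² = 34225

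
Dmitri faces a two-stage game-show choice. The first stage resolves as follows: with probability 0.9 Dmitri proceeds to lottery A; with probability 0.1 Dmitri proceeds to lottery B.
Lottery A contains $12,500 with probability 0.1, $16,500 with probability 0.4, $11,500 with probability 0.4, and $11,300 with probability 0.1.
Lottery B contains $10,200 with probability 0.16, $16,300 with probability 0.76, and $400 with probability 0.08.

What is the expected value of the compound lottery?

$13,627.20

EV(A) = 0.1 × 12500 + 0.4 × 16500 + 0.4 × 11500 + 0.1 × 11300 = 1250 + 6600 + 4600 + 1130 = 13580
EV(B) = 0.16 × 10200 + 0.76 × 16300 + 0.08 × 400 = 1632 + 12388 + 32 = 14052
Overall = 0.9 × 13580 + 0.1 × 14052 = 12222 + 1405.2 = 13627.2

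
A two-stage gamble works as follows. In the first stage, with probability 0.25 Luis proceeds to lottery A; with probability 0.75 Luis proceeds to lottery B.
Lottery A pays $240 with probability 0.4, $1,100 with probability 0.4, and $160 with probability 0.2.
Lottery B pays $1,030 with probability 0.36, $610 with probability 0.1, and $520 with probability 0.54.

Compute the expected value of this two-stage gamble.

$676.45

EV(A) = 0.4 × 240 + 0.4 × 1100 + 0.2 × 160 = 96 + 440 + 32 = 568
EV(B) = 0.36 × 1030 + 0.1 × 610 + 0.54 × 520 = 370.8 + 61 + 280.8 = 712.6
Overall = 0.25 × 568 + 0.75 × 712.6 = 142 + 534.45 = 676.45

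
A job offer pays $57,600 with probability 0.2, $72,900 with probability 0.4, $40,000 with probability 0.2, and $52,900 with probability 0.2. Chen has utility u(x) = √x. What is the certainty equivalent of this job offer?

E[u] = 0.2·√57600 + 0.4·√72900 + 0.2·√40000 + 0.2·√52900 = 0.2·240 + 0.4·270 + 0.2·200 + 0.2·230 = 242
CE = (242)² = 58564

$58,564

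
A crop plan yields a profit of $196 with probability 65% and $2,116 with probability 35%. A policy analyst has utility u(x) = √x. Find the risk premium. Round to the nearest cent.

E[u] = 0.65·√196 + 0.35·√2116 = 0.65·14 + 0.35·46 = 25.2
CE = (25.2)² = 635.04
Risk premium = EV − CE = 868 − 635.04 = 232.96

$232.96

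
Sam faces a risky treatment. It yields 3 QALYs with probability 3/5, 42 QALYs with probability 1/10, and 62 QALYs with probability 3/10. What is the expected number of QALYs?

EV = 3/5 × 3 + 1/10 × 42 + 3/10 × 62 = 1.8 + 4.2 + 18.6 = 24.6

24.6 QALYs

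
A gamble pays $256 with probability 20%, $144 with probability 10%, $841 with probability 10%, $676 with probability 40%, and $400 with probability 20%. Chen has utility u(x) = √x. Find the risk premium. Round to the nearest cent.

E[u] = 0.2·√256 + 0.1·√144 + 0.1·√841 + 0.4·√676 + 0.2·√400 = 0.2·16 + 0.1·12 + 0.1·29 + 0.4·26 + 0.2·20 = 21.7
CE = (21.7)² = 470.89
Risk premium = EV − CE = 500.1 − 470.89 = 29.21

$29.21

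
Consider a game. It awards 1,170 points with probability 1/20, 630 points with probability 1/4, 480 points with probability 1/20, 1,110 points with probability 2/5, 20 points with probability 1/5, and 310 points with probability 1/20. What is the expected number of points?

EV = 1/20 × 1170 + 1/4 × 630 + 1/20 × 480 + 2/5 × 1110 + 1/5 × 20 + 1/20 × 310 = 58.5 + 157.5 + 24 + 444 + 4 + 15.5 = 703.5

703.5 points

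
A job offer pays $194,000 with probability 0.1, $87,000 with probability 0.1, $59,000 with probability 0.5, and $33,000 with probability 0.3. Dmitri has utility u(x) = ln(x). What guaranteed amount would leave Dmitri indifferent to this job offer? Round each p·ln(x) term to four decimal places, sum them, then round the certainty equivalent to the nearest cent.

E[u] = 0.1·ln(194000) + 0.1·ln(87000) + 0.5·ln(59000) + 0.3·ln(33000) = 1.2176 + 1.1374 + 5.4926 + 3.1213 = 10.9689
CE = e^10.9689 ≈ 58040.71

$58,040.71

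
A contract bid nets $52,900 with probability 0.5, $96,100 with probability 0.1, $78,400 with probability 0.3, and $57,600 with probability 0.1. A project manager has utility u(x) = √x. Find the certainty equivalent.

E[u] = 0.5·√52900 + 0.1·√96100 + 0.3·√78400 + 0.1·√57600 = 0.5·230 + 0.1·310 + 0.3·280 + 0.1·240 = 254
CE = (254)² = 64516

$64,516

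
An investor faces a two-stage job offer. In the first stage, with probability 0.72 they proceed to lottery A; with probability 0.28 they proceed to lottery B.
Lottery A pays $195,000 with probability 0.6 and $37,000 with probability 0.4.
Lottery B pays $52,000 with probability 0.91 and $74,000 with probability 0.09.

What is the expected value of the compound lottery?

$110,010.40

EV(A) = 0.6 × 195000 + 0.4 × 37000 = 117000 + 14800 = 131800
EV(B) = 0.91 × 52000 + 0.09 × 74000 = 47320 + 6660 = 53980
Overall = 0.72 × 131800 + 0.28 × 53980 = 94896 + 15114.4 = 110010.4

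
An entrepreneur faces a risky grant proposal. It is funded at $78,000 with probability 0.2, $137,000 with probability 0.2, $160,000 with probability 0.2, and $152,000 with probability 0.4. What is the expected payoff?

$135,800

EV = 0.2 × 78000 + 0.2 × 137000 + 0.2 × 160000 + 0.4 × 152000 = 15600 + 27400 + 32000 + 60800 = 135800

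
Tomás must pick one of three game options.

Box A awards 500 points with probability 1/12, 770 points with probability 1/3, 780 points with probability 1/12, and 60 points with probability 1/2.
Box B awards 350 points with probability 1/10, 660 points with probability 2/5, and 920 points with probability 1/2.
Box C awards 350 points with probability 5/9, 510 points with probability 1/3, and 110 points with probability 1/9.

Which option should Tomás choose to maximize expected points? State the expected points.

Box B (759 points)

Box A = 1/12 × 500 + 1/3 × 770 + 1/12 × 780 + 1/2 × 60 = 41.6667 + 256.6667 + 65 + 30 = 393.3333
Box B = 1/10 × 350 + 2/5 × 660 + 1/2 × 920 = 35 + 264 + 460 = 759
Box C = 5/9 × 350 + 1/3 × 510 + 1/9 × 110 = 194.4444 + 170 + 12.2222 = 376.6667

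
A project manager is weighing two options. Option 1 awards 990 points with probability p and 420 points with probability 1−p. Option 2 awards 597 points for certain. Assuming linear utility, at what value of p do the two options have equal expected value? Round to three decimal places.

p·990 + (1−p)·420 = 597
570p + 420 = 597
p = (597 − 420) / 570

p = 0.311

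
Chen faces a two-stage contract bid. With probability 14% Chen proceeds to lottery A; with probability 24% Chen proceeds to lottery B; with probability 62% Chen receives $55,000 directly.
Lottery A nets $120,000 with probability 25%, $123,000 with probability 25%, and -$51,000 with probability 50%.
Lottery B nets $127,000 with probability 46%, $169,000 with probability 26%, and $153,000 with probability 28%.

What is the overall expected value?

EV(A) = 0.25 × 120000 + 0.25 × 123000 + 0.5 × (-51000) = 30000 + 30750 − 25500 = 35250
EV(B) = 0.46 × 127000 + 0.26 × 169000 + 0.28 × 153000 = 58420 + 43940 + 42840 = 145200
Branch C: 55000 (certain)
Overall = 0.14 × 35250 + 0.24 × 145200 + 0.62 × 55000 = 4935 + 34848 + 34100 = 73883

$73,883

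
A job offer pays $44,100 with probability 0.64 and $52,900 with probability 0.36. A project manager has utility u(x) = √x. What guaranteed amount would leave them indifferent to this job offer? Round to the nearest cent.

E[u] = 0.64·√44100 + 0.36·√52900 = 0.64·210 + 0.36·230 = 217.2
CE = (217.2)² = 47175.84

$47,175.84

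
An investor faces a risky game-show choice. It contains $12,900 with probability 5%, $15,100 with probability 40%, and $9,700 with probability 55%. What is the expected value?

EV = 0.05 × 12900 + 0.4 × 15100 + 0.55 × 9700 = 645 + 6040 + 5335 = 12020

$12,020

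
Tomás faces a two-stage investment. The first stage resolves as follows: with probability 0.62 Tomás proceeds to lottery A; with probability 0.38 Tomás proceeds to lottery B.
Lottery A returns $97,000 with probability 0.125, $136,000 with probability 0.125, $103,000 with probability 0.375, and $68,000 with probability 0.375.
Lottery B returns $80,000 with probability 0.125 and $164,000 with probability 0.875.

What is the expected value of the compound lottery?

EV(A) = 0.125 × 97000 + 0.125 × 136000 + 0.375 × 103000 + 0.375 × 68000 = 12125 + 17000 + 38625 + 25500 = 93250
EV(B) = 0.125 × 80000 + 0.875 × 164000 = 10000 + 143500 = 153500
Overall = 0.62 × 93250 + 0.38 × 153500 = 57815 + 58330 = 116145

$116,145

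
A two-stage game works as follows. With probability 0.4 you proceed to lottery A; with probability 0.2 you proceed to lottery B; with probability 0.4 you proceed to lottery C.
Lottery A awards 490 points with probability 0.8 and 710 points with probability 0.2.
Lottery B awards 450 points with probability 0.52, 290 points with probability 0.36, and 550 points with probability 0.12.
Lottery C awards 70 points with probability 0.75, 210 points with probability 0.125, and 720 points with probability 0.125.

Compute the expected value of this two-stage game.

EV(A) = 0.8 × 490 + 0.2 × 710 = 392 + 142 = 534
EV(B) = 0.52 × 450 + 0.36 × 290 + 0.12 × 550 = 234 + 104.4 + 66 = 404.4
EV(C) = 0.75 × 70 + 0.125 × 210 + 0.125 × 720 = 52.5 + 26.25 + 90 = 168.75
Overall = 0.4 × 534 + 0.2 × 404.4 + 0.4 × 168.75 = 213.6 + 80.88 + 67.5 = 361.98

361.98 points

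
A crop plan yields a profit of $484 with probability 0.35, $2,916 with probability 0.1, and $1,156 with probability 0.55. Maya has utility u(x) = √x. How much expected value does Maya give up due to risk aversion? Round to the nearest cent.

$85.56

E[u] = 0.35·√484 + 0.1·√2916 + 0.55·√1156 = 0.35·22 + 0.1·54 + 0.55·34 = 31.8
CE = (31.8)² = 1011.24
Risk premium = EV − CE = 1096.8 − 1011.24 = 85.56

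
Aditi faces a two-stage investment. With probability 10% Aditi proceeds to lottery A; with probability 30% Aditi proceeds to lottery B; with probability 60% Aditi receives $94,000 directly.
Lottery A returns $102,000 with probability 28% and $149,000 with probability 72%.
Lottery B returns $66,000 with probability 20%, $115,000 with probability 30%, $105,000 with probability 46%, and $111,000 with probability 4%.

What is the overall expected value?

$100,116

EV(A) = 0.28 × 102000 + 0.72 × 149000 = 28560 + 107280 = 135840
EV(B) = 0.2 × 66000 + 0.3 × 115000 + 0.46 × 105000 + 0.04 × 111000 = 13200 + 34500 + 48300 + 4440 = 100440
Branch C: 94000 (certain)
Overall = 0.1 × 135840 + 0.3 × 100440 + 0.6 × 94000 = 13584 + 30132 + 56400 = 100116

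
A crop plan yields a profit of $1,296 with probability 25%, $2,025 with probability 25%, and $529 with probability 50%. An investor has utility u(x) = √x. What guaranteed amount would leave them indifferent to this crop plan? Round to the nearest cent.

$1,008.06

E[u] = 0.25·√1296 + 0.25·√2025 + 0.5·√529 = 0.25·36 + 0.25·45 + 0.5·23 = 31.75
CE = (31.75)² = 1008.0625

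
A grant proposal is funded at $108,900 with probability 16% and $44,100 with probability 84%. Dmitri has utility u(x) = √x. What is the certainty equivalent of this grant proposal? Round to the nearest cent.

E[u] = 0.16·√108900 + 0.84·√44100 = 0.16·330 + 0.84·210 = 229.2
CE = (229.2)² = 52532.64

$52,532.64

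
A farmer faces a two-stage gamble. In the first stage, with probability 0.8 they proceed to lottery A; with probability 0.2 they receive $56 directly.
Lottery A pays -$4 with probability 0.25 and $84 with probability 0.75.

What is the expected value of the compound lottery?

$60.80

EV(A) = 0.25 × (-4) + 0.75 × 84 = -1 + 63 = 62
Branch B: 56 (certain)
Overall = 0.8 × 62 + 0.2 × 56 = 49.6 + 11.2 = 60.8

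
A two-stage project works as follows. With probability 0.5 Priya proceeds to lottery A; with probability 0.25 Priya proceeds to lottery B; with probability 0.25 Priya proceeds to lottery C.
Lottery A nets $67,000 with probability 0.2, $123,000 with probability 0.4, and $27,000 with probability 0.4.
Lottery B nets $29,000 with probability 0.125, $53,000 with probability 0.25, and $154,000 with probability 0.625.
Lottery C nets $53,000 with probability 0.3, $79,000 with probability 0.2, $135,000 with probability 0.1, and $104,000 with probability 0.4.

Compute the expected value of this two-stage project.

EV(A) = 0.2 × 67000 + 0.4 × 123000 + 0.4 × 27000 = 13400 + 49200 + 10800 = 73400
EV(B) = 0.125 × 29000 + 0.25 × 53000 + 0.625 × 154000 = 3625 + 13250 + 96250 = 113125
EV(C) = 0.3 × 53000 + 0.2 × 79000 + 0.1 × 135000 + 0.4 × 104000 = 15900 + 15800 + 13500 + 41600 = 86800
Overall = 0.5 × 73400 + 0.25 × 113125 + 0.25 × 86800 = 36700 + 28281.25 + 21700 = 86681.25

$86,681.25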